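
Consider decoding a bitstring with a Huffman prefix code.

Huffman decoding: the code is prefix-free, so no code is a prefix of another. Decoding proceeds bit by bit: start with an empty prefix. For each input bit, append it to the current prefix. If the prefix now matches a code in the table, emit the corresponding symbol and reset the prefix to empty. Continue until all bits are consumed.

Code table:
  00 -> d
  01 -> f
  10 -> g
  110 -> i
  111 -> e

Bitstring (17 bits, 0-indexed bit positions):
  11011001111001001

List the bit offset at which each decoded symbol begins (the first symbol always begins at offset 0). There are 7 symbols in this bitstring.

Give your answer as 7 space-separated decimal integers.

Bit 0: prefix='1' (no match yet)
Bit 1: prefix='11' (no match yet)
Bit 2: prefix='110' -> emit 'i', reset
Bit 3: prefix='1' (no match yet)
Bit 4: prefix='11' (no match yet)
Bit 5: prefix='110' -> emit 'i', reset
Bit 6: prefix='0' (no match yet)
Bit 7: prefix='01' -> emit 'f', reset
Bit 8: prefix='1' (no match yet)
Bit 9: prefix='11' (no match yet)
Bit 10: prefix='111' -> emit 'e', reset
Bit 11: prefix='0' (no match yet)
Bit 12: prefix='00' -> emit 'd', reset
Bit 13: prefix='1' (no match yet)
Bit 14: prefix='10' -> emit 'g', reset
Bit 15: prefix='0' (no match yet)
Bit 16: prefix='01' -> emit 'f', reset

Answer: 0 3 6 8 11 13 15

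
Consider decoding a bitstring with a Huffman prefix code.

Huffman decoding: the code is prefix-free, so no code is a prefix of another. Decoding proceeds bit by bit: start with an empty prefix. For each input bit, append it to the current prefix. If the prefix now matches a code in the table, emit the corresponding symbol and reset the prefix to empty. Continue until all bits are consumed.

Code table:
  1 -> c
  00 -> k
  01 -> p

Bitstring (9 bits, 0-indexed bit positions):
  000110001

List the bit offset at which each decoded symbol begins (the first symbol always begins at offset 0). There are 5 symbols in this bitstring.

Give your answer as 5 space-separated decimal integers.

Bit 0: prefix='0' (no match yet)
Bit 1: prefix='00' -> emit 'k', reset
Bit 2: prefix='0' (no match yet)
Bit 3: prefix='01' -> emit 'p', reset
Bit 4: prefix='1' -> emit 'c', reset
Bit 5: prefix='0' (no match yet)
Bit 6: prefix='00' -> emit 'k', reset
Bit 7: prefix='0' (no match yet)
Bit 8: prefix='01' -> emit 'p', reset

Answer: 0 2 4 5 7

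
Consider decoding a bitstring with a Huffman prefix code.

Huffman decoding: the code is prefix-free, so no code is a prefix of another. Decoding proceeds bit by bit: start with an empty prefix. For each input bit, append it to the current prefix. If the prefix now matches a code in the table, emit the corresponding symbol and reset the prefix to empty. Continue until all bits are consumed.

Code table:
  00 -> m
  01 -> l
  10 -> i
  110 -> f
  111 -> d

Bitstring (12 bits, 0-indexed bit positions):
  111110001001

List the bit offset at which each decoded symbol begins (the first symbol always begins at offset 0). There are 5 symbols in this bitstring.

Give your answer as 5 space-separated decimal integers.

Answer: 0 3 6 8 10

Derivation:
Bit 0: prefix='1' (no match yet)
Bit 1: prefix='11' (no match yet)
Bit 2: prefix='111' -> emit 'd', reset
Bit 3: prefix='1' (no match yet)
Bit 4: prefix='11' (no match yet)
Bit 5: prefix='110' -> emit 'f', reset
Bit 6: prefix='0' (no match yet)
Bit 7: prefix='00' -> emit 'm', reset
Bit 8: prefix='1' (no match yet)
Bit 9: prefix='10' -> emit 'i', reset
Bit 10: prefix='0' (no match yet)
Bit 11: prefix='01' -> emit 'l', reset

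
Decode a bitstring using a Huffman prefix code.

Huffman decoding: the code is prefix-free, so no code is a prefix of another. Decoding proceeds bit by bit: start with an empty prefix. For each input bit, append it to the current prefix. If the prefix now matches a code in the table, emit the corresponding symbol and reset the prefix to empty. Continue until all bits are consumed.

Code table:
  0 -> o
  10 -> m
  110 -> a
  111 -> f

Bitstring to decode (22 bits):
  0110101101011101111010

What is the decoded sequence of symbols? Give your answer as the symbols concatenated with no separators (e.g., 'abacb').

Bit 0: prefix='0' -> emit 'o', reset
Bit 1: prefix='1' (no match yet)
Bit 2: prefix='11' (no match yet)
Bit 3: prefix='110' -> emit 'a', reset
Bit 4: prefix='1' (no match yet)
Bit 5: prefix='10' -> emit 'm', reset
Bit 6: prefix='1' (no match yet)
Bit 7: prefix='11' (no match yet)
Bit 8: prefix='110' -> emit 'a', reset
Bit 9: prefix='1' (no match yet)
Bit 10: prefix='10' -> emit 'm', reset
Bit 11: prefix='1' (no match yet)
Bit 12: prefix='11' (no match yet)
Bit 13: prefix='111' -> emit 'f', reset
Bit 14: prefix='0' -> emit 'o', reset
Bit 15: prefix='1' (no match yet)
Bit 16: prefix='11' (no match yet)
Bit 17: prefix='111' -> emit 'f', reset
Bit 18: prefix='1' (no match yet)
Bit 19: prefix='10' -> emit 'm', reset
Bit 20: prefix='1' (no match yet)
Bit 21: prefix='10' -> emit 'm', reset

Answer: oamamfofmm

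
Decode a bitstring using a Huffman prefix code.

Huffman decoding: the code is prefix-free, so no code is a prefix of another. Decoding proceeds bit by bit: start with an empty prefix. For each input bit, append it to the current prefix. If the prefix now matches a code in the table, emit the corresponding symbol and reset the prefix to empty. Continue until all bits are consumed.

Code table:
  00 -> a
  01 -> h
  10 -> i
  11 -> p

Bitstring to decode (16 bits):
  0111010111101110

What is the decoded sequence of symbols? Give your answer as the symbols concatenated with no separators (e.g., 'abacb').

Bit 0: prefix='0' (no match yet)
Bit 1: prefix='01' -> emit 'h', reset
Bit 2: prefix='1' (no match yet)
Bit 3: prefix='11' -> emit 'p', reset
Bit 4: prefix='0' (no match yet)
Bit 5: prefix='01' -> emit 'h', reset
Bit 6: prefix='0' (no match yet)
Bit 7: prefix='01' -> emit 'h', reset
Bit 8: prefix='1' (no match yet)
Bit 9: prefix='11' -> emit 'p', reset
Bit 10: prefix='1' (no match yet)
Bit 11: prefix='10' -> emit 'i', reset
Bit 12: prefix='1' (no match yet)
Bit 13: prefix='11' -> emit 'p', reset
Bit 14: prefix='1' (no match yet)
Bit 15: prefix='10' -> emit 'i', reset

Answer: hphhpipi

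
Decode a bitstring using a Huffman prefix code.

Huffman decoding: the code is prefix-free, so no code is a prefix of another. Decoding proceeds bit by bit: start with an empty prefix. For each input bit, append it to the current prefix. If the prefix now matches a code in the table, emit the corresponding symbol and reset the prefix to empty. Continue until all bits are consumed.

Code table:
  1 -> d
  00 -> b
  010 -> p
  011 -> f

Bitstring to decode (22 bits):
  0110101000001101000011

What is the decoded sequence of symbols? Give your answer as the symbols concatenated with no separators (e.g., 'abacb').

Bit 0: prefix='0' (no match yet)
Bit 1: prefix='01' (no match yet)
Bit 2: prefix='011' -> emit 'f', reset
Bit 3: prefix='0' (no match yet)
Bit 4: prefix='01' (no match yet)
Bit 5: prefix='010' -> emit 'p', reset
Bit 6: prefix='1' -> emit 'd', reset
Bit 7: prefix='0' (no match yet)
Bit 8: prefix='00' -> emit 'b', reset
Bit 9: prefix='0' (no match yet)
Bit 10: prefix='00' -> emit 'b', reset
Bit 11: prefix='0' (no match yet)
Bit 12: prefix='01' (no match yet)
Bit 13: prefix='011' -> emit 'f', reset
Bit 14: prefix='0' (no match yet)
Bit 15: prefix='01' (no match yet)
Bit 16: prefix='010' -> emit 'p', reset
Bit 17: prefix='0' (no match yet)
Bit 18: prefix='00' -> emit 'b', reset
Bit 19: prefix='0' (no match yet)
Bit 20: prefix='01' (no match yet)
Bit 21: prefix='011' -> emit 'f', reset

Answer: fpdbbfpbf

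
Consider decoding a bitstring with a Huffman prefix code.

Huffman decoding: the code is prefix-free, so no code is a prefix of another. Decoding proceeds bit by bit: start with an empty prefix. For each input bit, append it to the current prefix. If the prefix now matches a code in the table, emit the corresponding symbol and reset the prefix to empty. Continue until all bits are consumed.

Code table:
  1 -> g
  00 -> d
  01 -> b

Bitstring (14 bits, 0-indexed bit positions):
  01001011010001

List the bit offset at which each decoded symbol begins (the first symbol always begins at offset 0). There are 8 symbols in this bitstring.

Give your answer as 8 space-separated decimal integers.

Answer: 0 2 4 5 7 8 10 12

Derivation:
Bit 0: prefix='0' (no match yet)
Bit 1: prefix='01' -> emit 'b', reset
Bit 2: prefix='0' (no match yet)
Bit 3: prefix='00' -> emit 'd', reset
Bit 4: prefix='1' -> emit 'g', reset
Bit 5: prefix='0' (no match yet)
Bit 6: prefix='01' -> emit 'b', reset
Bit 7: prefix='1' -> emit 'g', reset
Bit 8: prefix='0' (no match yet)
Bit 9: prefix='01' -> emit 'b', reset
Bit 10: prefix='0' (no match yet)
Bit 11: prefix='00' -> emit 'd', reset
Bit 12: prefix='0' (no match yet)
Bit 13: prefix='01' -> emit 'b', reset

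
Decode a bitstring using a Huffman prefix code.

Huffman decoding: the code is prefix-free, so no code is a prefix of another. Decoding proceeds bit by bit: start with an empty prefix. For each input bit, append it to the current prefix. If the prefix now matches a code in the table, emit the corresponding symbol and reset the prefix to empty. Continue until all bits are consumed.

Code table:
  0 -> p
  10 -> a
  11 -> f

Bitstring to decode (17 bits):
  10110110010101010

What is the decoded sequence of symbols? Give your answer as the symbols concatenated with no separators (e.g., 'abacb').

Bit 0: prefix='1' (no match yet)
Bit 1: prefix='10' -> emit 'a', reset
Bit 2: prefix='1' (no match yet)
Bit 3: prefix='11' -> emit 'f', reset
Bit 4: prefix='0' -> emit 'p', reset
Bit 5: prefix='1' (no match yet)
Bit 6: prefix='11' -> emit 'f', reset
Bit 7: prefix='0' -> emit 'p', reset
Bit 8: prefix='0' -> emit 'p', reset
Bit 9: prefix='1' (no match yet)
Bit 10: prefix='10' -> emit 'a', reset
Bit 11: prefix='1' (no match yet)
Bit 12: prefix='10' -> emit 'a', reset
Bit 13: prefix='1' (no match yet)
Bit 14: prefix='10' -> emit 'a', reset
Bit 15: prefix='1' (no match yet)
Bit 16: prefix='10' -> emit 'a', reset

Answer: afpfppaaaa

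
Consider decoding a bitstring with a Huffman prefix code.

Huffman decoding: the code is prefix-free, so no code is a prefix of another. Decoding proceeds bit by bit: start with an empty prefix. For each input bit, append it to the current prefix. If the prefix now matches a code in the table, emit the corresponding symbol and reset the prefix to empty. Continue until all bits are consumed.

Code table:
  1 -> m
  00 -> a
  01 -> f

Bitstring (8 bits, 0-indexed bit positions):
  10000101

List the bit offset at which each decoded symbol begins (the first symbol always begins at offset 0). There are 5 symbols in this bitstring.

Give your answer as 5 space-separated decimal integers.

Answer: 0 1 3 5 6

Derivation:
Bit 0: prefix='1' -> emit 'm', reset
Bit 1: prefix='0' (no match yet)
Bit 2: prefix='00' -> emit 'a', reset
Bit 3: prefix='0' (no match yet)
Bit 4: prefix='00' -> emit 'a', reset
Bit 5: prefix='1' -> emit 'm', reset
Bit 6: prefix='0' (no match yet)
Bit 7: prefix='01' -> emit 'f', reset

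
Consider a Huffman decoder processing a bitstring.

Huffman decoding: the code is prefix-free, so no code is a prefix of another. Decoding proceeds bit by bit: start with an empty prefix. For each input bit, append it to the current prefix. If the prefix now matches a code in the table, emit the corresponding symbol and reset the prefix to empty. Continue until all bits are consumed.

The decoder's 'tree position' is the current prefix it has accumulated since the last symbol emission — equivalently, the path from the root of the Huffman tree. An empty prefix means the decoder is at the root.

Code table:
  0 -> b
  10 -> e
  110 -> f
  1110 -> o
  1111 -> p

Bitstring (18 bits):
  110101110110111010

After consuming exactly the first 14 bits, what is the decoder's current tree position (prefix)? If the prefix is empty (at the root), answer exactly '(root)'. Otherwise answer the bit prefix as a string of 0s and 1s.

Bit 0: prefix='1' (no match yet)
Bit 1: prefix='11' (no match yet)
Bit 2: prefix='110' -> emit 'f', reset
Bit 3: prefix='1' (no match yet)
Bit 4: prefix='10' -> emit 'e', reset
Bit 5: prefix='1' (no match yet)
Bit 6: prefix='11' (no match yet)
Bit 7: prefix='111' (no match yet)
Bit 8: prefix='1110' -> emit 'o', reset
Bit 9: prefix='1' (no match yet)
Bit 10: prefix='11' (no match yet)
Bit 11: prefix='110' -> emit 'f', reset
Bit 12: prefix='1' (no match yet)
Bit 13: prefix='11' (no match yet)

Answer: 11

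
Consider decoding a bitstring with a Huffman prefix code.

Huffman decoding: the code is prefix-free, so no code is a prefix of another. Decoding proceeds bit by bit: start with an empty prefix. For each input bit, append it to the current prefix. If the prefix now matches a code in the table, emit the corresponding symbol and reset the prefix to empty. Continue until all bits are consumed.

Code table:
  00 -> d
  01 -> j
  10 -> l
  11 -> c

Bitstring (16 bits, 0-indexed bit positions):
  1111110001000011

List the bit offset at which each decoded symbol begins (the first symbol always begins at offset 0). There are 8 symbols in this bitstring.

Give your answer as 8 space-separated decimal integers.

Answer: 0 2 4 6 8 10 12 14

Derivation:
Bit 0: prefix='1' (no match yet)
Bit 1: prefix='11' -> emit 'c', reset
Bit 2: prefix='1' (no match yet)
Bit 3: prefix='11' -> emit 'c', reset
Bit 4: prefix='1' (no match yet)
Bit 5: prefix='11' -> emit 'c', reset
Bit 6: prefix='0' (no match yet)
Bit 7: prefix='00' -> emit 'd', reset
Bit 8: prefix='0' (no match yet)
Bit 9: prefix='01' -> emit 'j', reset
Bit 10: prefix='0' (no match yet)
Bit 11: prefix='00' -> emit 'd', reset
Bit 12: prefix='0' (no match yet)
Bit 13: prefix='00' -> emit 'd', reset
Bit 14: prefix='1' (no match yet)
Bit 15: prefix='11' -> emit 'c', reset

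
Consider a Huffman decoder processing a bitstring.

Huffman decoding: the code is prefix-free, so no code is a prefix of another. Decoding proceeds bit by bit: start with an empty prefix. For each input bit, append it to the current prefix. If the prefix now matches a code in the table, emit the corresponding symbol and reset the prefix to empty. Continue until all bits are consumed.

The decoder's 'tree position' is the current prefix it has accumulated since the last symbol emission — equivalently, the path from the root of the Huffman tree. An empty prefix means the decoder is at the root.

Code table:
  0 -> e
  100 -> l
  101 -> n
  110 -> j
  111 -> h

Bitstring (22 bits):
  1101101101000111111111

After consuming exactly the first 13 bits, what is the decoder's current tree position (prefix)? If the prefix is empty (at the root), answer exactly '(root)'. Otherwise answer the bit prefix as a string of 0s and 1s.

Bit 0: prefix='1' (no match yet)
Bit 1: prefix='11' (no match yet)
Bit 2: prefix='110' -> emit 'j', reset
Bit 3: prefix='1' (no match yet)
Bit 4: prefix='11' (no match yet)
Bit 5: prefix='110' -> emit 'j', reset
Bit 6: prefix='1' (no match yet)
Bit 7: prefix='11' (no match yet)
Bit 8: prefix='110' -> emit 'j', reset
Bit 9: prefix='1' (no match yet)
Bit 10: prefix='10' (no match yet)
Bit 11: prefix='100' -> emit 'l', reset
Bit 12: prefix='0' -> emit 'e', reset

Answer: (root)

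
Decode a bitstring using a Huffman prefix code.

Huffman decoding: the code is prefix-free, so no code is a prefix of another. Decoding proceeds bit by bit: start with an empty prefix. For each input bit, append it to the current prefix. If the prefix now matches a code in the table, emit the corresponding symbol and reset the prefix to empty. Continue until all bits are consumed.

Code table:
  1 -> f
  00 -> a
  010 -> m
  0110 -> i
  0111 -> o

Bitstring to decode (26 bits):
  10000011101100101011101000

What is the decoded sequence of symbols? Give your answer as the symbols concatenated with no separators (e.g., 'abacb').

Answer: faaoimfoma

Derivation:
Bit 0: prefix='1' -> emit 'f', reset
Bit 1: prefix='0' (no match yet)
Bit 2: prefix='00' -> emit 'a', reset
Bit 3: prefix='0' (no match yet)
Bit 4: prefix='00' -> emit 'a', reset
Bit 5: prefix='0' (no match yet)
Bit 6: prefix='01' (no match yet)
Bit 7: prefix='011' (no match yet)
Bit 8: prefix='0111' -> emit 'o', reset
Bit 9: prefix='0' (no match yet)
Bit 10: prefix='01' (no match yet)
Bit 11: prefix='011' (no match yet)
Bit 12: prefix='0110' -> emit 'i', reset
Bit 13: prefix='0' (no match yet)
Bit 14: prefix='01' (no match yet)
Bit 15: prefix='010' -> emit 'm', reset
Bit 16: prefix='1' -> emit 'f', reset
Bit 17: prefix='0' (no match yet)
Bit 18: prefix='01' (no match yet)
Bit 19: prefix='011' (no match yet)
Bit 20: prefix='0111' -> emit 'o', reset
Bit 21: prefix='0' (no match yet)
Bit 22: prefix='01' (no match yet)
Bit 23: prefix='010' -> emit 'm', reset
Bit 24: prefix='0' (no match yet)
Bit 25: prefix='00' -> emit 'a', reset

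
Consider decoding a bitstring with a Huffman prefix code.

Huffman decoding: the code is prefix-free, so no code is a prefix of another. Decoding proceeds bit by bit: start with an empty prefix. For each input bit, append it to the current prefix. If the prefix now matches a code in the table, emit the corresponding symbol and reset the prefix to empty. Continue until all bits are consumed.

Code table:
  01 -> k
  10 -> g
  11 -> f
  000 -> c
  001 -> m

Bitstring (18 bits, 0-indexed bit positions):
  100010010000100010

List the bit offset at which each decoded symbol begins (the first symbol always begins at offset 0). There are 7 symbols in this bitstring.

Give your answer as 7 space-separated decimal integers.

Answer: 0 2 5 8 11 13 16

Derivation:
Bit 0: prefix='1' (no match yet)
Bit 1: prefix='10' -> emit 'g', reset
Bit 2: prefix='0' (no match yet)
Bit 3: prefix='00' (no match yet)
Bit 4: prefix='001' -> emit 'm', reset
Bit 5: prefix='0' (no match yet)
Bit 6: prefix='00' (no match yet)
Bit 7: prefix='001' -> emit 'm', reset
Bit 8: prefix='0' (no match yet)
Bit 9: prefix='00' (no match yet)
Bit 10: prefix='000' -> emit 'c', reset
Bit 11: prefix='0' (no match yet)
Bit 12: prefix='01' -> emit 'k', reset
Bit 13: prefix='0' (no match yet)
Bit 14: prefix='00' (no match yet)
Bit 15: prefix='000' -> emit 'c', reset
Bit 16: prefix='1' (no match yet)
Bit 17: prefix='10' -> emit 'g', reset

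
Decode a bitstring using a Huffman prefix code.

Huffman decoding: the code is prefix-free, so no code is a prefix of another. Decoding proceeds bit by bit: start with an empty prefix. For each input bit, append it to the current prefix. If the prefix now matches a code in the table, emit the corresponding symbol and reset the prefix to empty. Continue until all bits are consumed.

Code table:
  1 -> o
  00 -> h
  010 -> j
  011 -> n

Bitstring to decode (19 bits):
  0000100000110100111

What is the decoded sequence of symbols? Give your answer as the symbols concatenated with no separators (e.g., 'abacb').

Bit 0: prefix='0' (no match yet)
Bit 1: prefix='00' -> emit 'h', reset
Bit 2: prefix='0' (no match yet)
Bit 3: prefix='00' -> emit 'h', reset
Bit 4: prefix='1' -> emit 'o', reset
Bit 5: prefix='0' (no match yet)
Bit 6: prefix='00' -> emit 'h', reset
Bit 7: prefix='0' (no match yet)
Bit 8: prefix='00' -> emit 'h', reset
Bit 9: prefix='0' (no match yet)
Bit 10: prefix='01' (no match yet)
Bit 11: prefix='011' -> emit 'n', reset
Bit 12: prefix='0' (no match yet)
Bit 13: prefix='01' (no match yet)
Bit 14: prefix='010' -> emit 'j', reset
Bit 15: prefix='0' (no match yet)
Bit 16: prefix='01' (no match yet)
Bit 17: prefix='011' -> emit 'n', reset
Bit 18: prefix='1' -> emit 'o', reset

Answer: hhohhnjno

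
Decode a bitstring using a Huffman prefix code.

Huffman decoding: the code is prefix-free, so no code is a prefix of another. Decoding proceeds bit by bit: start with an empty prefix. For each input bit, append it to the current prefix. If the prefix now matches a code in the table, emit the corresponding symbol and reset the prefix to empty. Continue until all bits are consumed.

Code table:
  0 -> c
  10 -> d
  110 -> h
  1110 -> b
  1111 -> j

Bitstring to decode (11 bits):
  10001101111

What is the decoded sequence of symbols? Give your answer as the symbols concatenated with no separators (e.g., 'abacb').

Answer: dcchj

Derivation:
Bit 0: prefix='1' (no match yet)
Bit 1: prefix='10' -> emit 'd', reset
Bit 2: prefix='0' -> emit 'c', reset
Bit 3: prefix='0' -> emit 'c', reset
Bit 4: prefix='1' (no match yet)
Bit 5: prefix='11' (no match yet)
Bit 6: prefix='110' -> emit 'h', reset
Bit 7: prefix='1' (no match yet)
Bit 8: prefix='11' (no match yet)
Bit 9: prefix='111' (no match yet)
Bit 10: prefix='1111' -> emit 'j', reset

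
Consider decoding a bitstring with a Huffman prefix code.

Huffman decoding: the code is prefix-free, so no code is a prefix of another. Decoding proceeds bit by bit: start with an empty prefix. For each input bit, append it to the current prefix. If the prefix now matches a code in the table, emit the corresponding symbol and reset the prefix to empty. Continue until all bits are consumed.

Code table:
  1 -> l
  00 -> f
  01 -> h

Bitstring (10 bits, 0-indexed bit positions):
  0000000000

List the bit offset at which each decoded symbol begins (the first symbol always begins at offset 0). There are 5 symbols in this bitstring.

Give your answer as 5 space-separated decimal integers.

Bit 0: prefix='0' (no match yet)
Bit 1: prefix='00' -> emit 'f', reset
Bit 2: prefix='0' (no match yet)
Bit 3: prefix='00' -> emit 'f', reset
Bit 4: prefix='0' (no match yet)
Bit 5: prefix='00' -> emit 'f', reset
Bit 6: prefix='0' (no match yet)
Bit 7: prefix='00' -> emit 'f', reset
Bit 8: prefix='0' (no match yet)
Bit 9: prefix='00' -> emit 'f', reset

Answer: 0 2 4 6 8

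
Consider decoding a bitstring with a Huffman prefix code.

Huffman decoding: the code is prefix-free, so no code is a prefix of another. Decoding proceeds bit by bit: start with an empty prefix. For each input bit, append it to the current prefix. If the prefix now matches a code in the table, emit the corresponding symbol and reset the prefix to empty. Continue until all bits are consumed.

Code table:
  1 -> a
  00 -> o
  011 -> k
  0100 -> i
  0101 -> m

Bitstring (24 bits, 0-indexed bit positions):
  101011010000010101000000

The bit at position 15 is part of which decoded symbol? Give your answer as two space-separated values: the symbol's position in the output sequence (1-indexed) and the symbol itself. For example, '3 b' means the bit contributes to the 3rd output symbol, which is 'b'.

Bit 0: prefix='1' -> emit 'a', reset
Bit 1: prefix='0' (no match yet)
Bit 2: prefix='01' (no match yet)
Bit 3: prefix='010' (no match yet)
Bit 4: prefix='0101' -> emit 'm', reset
Bit 5: prefix='1' -> emit 'a', reset
Bit 6: prefix='0' (no match yet)
Bit 7: prefix='01' (no match yet)
Bit 8: prefix='010' (no match yet)
Bit 9: prefix='0100' -> emit 'i', reset
Bit 10: prefix='0' (no match yet)
Bit 11: prefix='00' -> emit 'o', reset
Bit 12: prefix='0' (no match yet)
Bit 13: prefix='01' (no match yet)
Bit 14: prefix='010' (no match yet)
Bit 15: prefix='0101' -> emit 'm', reset
Bit 16: prefix='0' (no match yet)
Bit 17: prefix='01' (no match yet)
Bit 18: prefix='010' (no match yet)
Bit 19: prefix='0100' -> emit 'i', reset

Answer: 6 m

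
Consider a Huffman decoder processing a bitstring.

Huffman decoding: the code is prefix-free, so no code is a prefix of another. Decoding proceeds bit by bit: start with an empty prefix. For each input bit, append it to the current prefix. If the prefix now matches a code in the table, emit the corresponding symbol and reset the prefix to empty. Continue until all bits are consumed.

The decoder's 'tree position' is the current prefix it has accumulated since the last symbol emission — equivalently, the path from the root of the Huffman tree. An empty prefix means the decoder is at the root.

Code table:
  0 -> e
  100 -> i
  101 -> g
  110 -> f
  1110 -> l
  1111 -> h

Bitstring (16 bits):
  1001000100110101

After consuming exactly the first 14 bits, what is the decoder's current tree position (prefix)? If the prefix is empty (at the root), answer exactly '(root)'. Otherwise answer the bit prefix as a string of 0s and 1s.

Answer: 1

Derivation:
Bit 0: prefix='1' (no match yet)
Bit 1: prefix='10' (no match yet)
Bit 2: prefix='100' -> emit 'i', reset
Bit 3: prefix='1' (no match yet)
Bit 4: prefix='10' (no match yet)
Bit 5: prefix='100' -> emit 'i', reset
Bit 6: prefix='0' -> emit 'e', reset
Bit 7: prefix='1' (no match yet)
Bit 8: prefix='10' (no match yet)
Bit 9: prefix='100' -> emit 'i', reset
Bit 10: prefix='1' (no match yet)
Bit 11: prefix='11' (no match yet)
Bit 12: prefix='110' -> emit 'f', reset
Bit 13: prefix='1' (no match yet)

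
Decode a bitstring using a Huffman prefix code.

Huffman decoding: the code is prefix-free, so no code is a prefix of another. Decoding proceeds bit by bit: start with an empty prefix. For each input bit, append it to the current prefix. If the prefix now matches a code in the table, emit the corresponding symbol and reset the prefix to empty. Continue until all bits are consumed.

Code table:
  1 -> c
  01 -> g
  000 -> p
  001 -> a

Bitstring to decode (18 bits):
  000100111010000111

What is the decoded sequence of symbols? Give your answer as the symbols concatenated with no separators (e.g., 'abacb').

Answer: pcaccgpgcc

Derivation:
Bit 0: prefix='0' (no match yet)
Bit 1: prefix='00' (no match yet)
Bit 2: prefix='000' -> emit 'p', reset
Bit 3: prefix='1' -> emit 'c', reset
Bit 4: prefix='0' (no match yet)
Bit 5: prefix='00' (no match yet)
Bit 6: prefix='001' -> emit 'a', reset
Bit 7: prefix='1' -> emit 'c', reset
Bit 8: prefix='1' -> emit 'c', reset
Bit 9: prefix='0' (no match yet)
Bit 10: prefix='01' -> emit 'g', reset
Bit 11: prefix='0' (no match yet)
Bit 12: prefix='00' (no match yet)
Bit 13: prefix='000' -> emit 'p', reset
Bit 14: prefix='0' (no match yet)
Bit 15: prefix='01' -> emit 'g', reset
Bit 16: prefix='1' -> emit 'c', reset
Bit 17: prefix='1' -> emit 'c', reset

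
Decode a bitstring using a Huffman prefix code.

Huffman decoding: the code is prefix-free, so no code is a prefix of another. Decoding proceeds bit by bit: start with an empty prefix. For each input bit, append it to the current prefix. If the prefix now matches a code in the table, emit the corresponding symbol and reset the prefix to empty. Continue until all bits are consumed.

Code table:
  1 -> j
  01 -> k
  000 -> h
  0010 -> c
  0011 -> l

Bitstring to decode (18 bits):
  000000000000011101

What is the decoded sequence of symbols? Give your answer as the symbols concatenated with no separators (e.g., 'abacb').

Bit 0: prefix='0' (no match yet)
Bit 1: prefix='00' (no match yet)
Bit 2: prefix='000' -> emit 'h', reset
Bit 3: prefix='0' (no match yet)
Bit 4: prefix='00' (no match yet)
Bit 5: prefix='000' -> emit 'h', reset
Bit 6: prefix='0' (no match yet)
Bit 7: prefix='00' (no match yet)
Bit 8: prefix='000' -> emit 'h', reset
Bit 9: prefix='0' (no match yet)
Bit 10: prefix='00' (no match yet)
Bit 11: prefix='000' -> emit 'h', reset
Bit 12: prefix='0' (no match yet)
Bit 13: prefix='01' -> emit 'k', reset
Bit 14: prefix='1' -> emit 'j', reset
Bit 15: prefix='1' -> emit 'j', reset
Bit 16: prefix='0' (no match yet)
Bit 17: prefix='01' -> emit 'k', reset

Answer: hhhhkjjk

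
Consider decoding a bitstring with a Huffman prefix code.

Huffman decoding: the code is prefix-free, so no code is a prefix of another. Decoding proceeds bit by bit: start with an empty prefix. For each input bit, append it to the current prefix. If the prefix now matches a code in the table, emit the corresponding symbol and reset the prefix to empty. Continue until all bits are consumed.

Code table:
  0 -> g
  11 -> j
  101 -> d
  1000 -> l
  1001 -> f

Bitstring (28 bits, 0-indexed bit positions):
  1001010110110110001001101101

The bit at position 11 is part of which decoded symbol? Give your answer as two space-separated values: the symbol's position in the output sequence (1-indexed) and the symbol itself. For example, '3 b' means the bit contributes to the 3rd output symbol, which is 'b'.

Bit 0: prefix='1' (no match yet)
Bit 1: prefix='10' (no match yet)
Bit 2: prefix='100' (no match yet)
Bit 3: prefix='1001' -> emit 'f', reset
Bit 4: prefix='0' -> emit 'g', reset
Bit 5: prefix='1' (no match yet)
Bit 6: prefix='10' (no match yet)
Bit 7: prefix='101' -> emit 'd', reset
Bit 8: prefix='1' (no match yet)
Bit 9: prefix='10' (no match yet)
Bit 10: prefix='101' -> emit 'd', reset
Bit 11: prefix='1' (no match yet)
Bit 12: prefix='10' (no match yet)
Bit 13: prefix='101' -> emit 'd', reset
Bit 14: prefix='1' (no match yet)
Bit 15: prefix='10' (no match yet)

Answer: 5 d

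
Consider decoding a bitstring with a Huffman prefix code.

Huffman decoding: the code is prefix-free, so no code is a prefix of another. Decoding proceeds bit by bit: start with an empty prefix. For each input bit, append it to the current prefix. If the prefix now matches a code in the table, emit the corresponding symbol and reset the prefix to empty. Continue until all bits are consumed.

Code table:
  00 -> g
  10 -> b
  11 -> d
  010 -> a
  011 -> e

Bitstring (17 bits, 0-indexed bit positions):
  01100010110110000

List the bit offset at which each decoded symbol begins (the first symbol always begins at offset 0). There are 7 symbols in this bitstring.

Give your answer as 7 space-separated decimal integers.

Answer: 0 3 5 8 10 13 15

Derivation:
Bit 0: prefix='0' (no match yet)
Bit 1: prefix='01' (no match yet)
Bit 2: prefix='011' -> emit 'e', reset
Bit 3: prefix='0' (no match yet)
Bit 4: prefix='00' -> emit 'g', reset
Bit 5: prefix='0' (no match yet)
Bit 6: prefix='01' (no match yet)
Bit 7: prefix='010' -> emit 'a', reset
Bit 8: prefix='1' (no match yet)
Bit 9: prefix='11' -> emit 'd', reset
Bit 10: prefix='0' (no match yet)
Bit 11: prefix='01' (no match yet)
Bit 12: prefix='011' -> emit 'e', reset
Bit 13: prefix='0' (no match yet)
Bit 14: prefix='00' -> emit 'g', reset
Bit 15: prefix='0' (no match yet)
Bit 16: prefix='00' -> emit 'g', reset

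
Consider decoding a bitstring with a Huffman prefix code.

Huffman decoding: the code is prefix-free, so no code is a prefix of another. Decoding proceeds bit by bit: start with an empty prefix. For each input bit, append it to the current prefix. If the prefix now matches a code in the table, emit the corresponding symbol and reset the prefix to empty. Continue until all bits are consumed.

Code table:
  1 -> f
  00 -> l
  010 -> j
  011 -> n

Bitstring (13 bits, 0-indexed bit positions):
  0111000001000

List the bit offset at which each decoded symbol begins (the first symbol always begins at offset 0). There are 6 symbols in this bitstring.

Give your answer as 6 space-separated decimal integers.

Bit 0: prefix='0' (no match yet)
Bit 1: prefix='01' (no match yet)
Bit 2: prefix='011' -> emit 'n', reset
Bit 3: prefix='1' -> emit 'f', reset
Bit 4: prefix='0' (no match yet)
Bit 5: prefix='00' -> emit 'l', reset
Bit 6: prefix='0' (no match yet)
Bit 7: prefix='00' -> emit 'l', reset
Bit 8: prefix='0' (no match yet)
Bit 9: prefix='01' (no match yet)
Bit 10: prefix='010' -> emit 'j', reset
Bit 11: prefix='0' (no match yet)
Bit 12: prefix='00' -> emit 'l', reset

Answer: 0 3 4 6 8 11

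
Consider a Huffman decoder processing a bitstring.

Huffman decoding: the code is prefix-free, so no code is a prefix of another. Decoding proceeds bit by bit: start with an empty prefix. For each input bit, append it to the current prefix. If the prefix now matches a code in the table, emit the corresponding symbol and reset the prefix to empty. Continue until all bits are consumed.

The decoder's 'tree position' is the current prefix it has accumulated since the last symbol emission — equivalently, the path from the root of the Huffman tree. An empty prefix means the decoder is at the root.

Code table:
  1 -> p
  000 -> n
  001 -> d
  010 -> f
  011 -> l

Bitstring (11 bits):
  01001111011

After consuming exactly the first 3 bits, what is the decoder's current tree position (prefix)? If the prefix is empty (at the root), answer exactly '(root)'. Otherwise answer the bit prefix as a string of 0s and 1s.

Bit 0: prefix='0' (no match yet)
Bit 1: prefix='01' (no match yet)
Bit 2: prefix='010' -> emit 'f', reset

Answer: (root)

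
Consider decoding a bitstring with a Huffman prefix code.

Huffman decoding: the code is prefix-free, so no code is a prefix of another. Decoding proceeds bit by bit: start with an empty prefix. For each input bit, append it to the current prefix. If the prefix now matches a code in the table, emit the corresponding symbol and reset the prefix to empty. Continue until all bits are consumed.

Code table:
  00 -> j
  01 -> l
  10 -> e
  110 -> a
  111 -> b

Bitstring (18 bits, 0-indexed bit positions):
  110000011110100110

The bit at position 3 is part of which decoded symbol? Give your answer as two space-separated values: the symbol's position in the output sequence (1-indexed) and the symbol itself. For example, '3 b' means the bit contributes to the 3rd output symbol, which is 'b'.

Bit 0: prefix='1' (no match yet)
Bit 1: prefix='11' (no match yet)
Bit 2: prefix='110' -> emit 'a', reset
Bit 3: prefix='0' (no match yet)
Bit 4: prefix='00' -> emit 'j', reset
Bit 5: prefix='0' (no match yet)
Bit 6: prefix='00' -> emit 'j', reset
Bit 7: prefix='1' (no match yet)

Answer: 2 j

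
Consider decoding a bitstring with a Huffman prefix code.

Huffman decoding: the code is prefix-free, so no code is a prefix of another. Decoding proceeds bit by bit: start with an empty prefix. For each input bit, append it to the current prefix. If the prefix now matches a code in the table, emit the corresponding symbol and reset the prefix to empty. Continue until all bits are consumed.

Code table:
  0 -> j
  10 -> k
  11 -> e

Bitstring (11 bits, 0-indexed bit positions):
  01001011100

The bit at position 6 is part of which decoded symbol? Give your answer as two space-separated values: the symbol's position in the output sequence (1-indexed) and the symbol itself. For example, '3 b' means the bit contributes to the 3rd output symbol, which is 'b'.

Bit 0: prefix='0' -> emit 'j', reset
Bit 1: prefix='1' (no match yet)
Bit 2: prefix='10' -> emit 'k', reset
Bit 3: prefix='0' -> emit 'j', reset
Bit 4: prefix='1' (no match yet)
Bit 5: prefix='10' -> emit 'k', reset
Bit 6: prefix='1' (no match yet)
Bit 7: prefix='11' -> emit 'e', reset
Bit 8: prefix='1' (no match yet)
Bit 9: prefix='10' -> emit 'k', reset
Bit 10: prefix='0' -> emit 'j', reset

Answer: 5 e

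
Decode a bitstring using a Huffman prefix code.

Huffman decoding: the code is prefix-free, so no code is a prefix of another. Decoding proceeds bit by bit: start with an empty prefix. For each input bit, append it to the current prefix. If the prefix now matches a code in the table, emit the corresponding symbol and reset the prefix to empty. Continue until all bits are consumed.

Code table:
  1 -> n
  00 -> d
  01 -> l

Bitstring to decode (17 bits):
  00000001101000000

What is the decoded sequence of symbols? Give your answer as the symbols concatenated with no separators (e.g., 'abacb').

Answer: dddlnlddd

Derivation:
Bit 0: prefix='0' (no match yet)
Bit 1: prefix='00' -> emit 'd', reset
Bit 2: prefix='0' (no match yet)
Bit 3: prefix='00' -> emit 'd', reset
Bit 4: prefix='0' (no match yet)
Bit 5: prefix='00' -> emit 'd', reset
Bit 6: prefix='0' (no match yet)
Bit 7: prefix='01' -> emit 'l', reset
Bit 8: prefix='1' -> emit 'n', reset
Bit 9: prefix='0' (no match yet)
Bit 10: prefix='01' -> emit 'l', reset
Bit 11: prefix='0' (no match yet)
Bit 12: prefix='00' -> emit 'd', reset
Bit 13: prefix='0' (no match yet)
Bit 14: prefix='00' -> emit 'd', reset
Bit 15: prefix='0' (no match yet)
Bit 16: prefix='00' -> emit 'd', reset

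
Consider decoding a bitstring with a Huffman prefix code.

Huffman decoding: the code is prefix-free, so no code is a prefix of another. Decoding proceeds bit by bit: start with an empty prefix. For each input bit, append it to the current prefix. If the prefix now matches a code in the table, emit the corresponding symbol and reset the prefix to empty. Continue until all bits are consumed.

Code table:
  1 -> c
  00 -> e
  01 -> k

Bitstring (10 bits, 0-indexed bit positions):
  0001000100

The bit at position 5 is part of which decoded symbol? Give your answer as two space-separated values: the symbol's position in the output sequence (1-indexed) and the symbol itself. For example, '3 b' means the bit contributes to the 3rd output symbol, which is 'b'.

Answer: 3 e

Derivation:
Bit 0: prefix='0' (no match yet)
Bit 1: prefix='00' -> emit 'e', reset
Bit 2: prefix='0' (no match yet)
Bit 3: prefix='01' -> emit 'k', reset
Bit 4: prefix='0' (no match yet)
Bit 5: prefix='00' -> emit 'e', reset
Bit 6: prefix='0' (no match yet)
Bit 7: prefix='01' -> emit 'k', reset
Bit 8: prefix='0' (no match yet)
Bit 9: prefix='00' -> emit 'e', reset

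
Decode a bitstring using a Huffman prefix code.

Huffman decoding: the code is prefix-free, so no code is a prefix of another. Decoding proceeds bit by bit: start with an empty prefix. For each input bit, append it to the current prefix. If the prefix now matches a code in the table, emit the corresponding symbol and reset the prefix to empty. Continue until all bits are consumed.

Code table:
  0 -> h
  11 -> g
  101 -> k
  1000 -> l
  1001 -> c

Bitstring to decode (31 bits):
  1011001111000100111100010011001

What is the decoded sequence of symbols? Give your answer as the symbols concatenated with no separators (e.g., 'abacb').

Bit 0: prefix='1' (no match yet)
Bit 1: prefix='10' (no match yet)
Bit 2: prefix='101' -> emit 'k', reset
Bit 3: prefix='1' (no match yet)
Bit 4: prefix='10' (no match yet)
Bit 5: prefix='100' (no match yet)
Bit 6: prefix='1001' -> emit 'c', reset
Bit 7: prefix='1' (no match yet)
Bit 8: prefix='11' -> emit 'g', reset
Bit 9: prefix='1' (no match yet)
Bit 10: prefix='10' (no match yet)
Bit 11: prefix='100' (no match yet)
Bit 12: prefix='1000' -> emit 'l', reset
Bit 13: prefix='1' (no match yet)
Bit 14: prefix='10' (no match yet)
Bit 15: prefix='100' (no match yet)
Bit 16: prefix='1001' -> emit 'c', reset
Bit 17: prefix='1' (no match yet)
Bit 18: prefix='11' -> emit 'g', reset
Bit 19: prefix='1' (no match yet)
Bit 20: prefix='10' (no match yet)
Bit 21: prefix='100' (no match yet)
Bit 22: prefix='1000' -> emit 'l', reset
Bit 23: prefix='1' (no match yet)
Bit 24: prefix='10' (no match yet)
Bit 25: prefix='100' (no match yet)
Bit 26: prefix='1001' -> emit 'c', reset
Bit 27: prefix='1' (no match yet)
Bit 28: prefix='10' (no match yet)
Bit 29: prefix='100' (no match yet)
Bit 30: prefix='1001' -> emit 'c', reset

Answer: kcglcglcc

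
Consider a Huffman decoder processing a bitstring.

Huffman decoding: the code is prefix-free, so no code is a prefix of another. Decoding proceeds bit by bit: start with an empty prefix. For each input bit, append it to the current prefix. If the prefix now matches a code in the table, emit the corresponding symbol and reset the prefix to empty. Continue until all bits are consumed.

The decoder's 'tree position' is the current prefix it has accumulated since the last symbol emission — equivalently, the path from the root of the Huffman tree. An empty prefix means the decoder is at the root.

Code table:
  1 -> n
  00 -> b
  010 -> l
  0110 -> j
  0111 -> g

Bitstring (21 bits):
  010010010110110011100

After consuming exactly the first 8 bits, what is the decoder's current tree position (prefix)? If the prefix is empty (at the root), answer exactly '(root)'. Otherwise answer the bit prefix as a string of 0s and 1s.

Answer: 01

Derivation:
Bit 0: prefix='0' (no match yet)
Bit 1: prefix='01' (no match yet)
Bit 2: prefix='010' -> emit 'l', reset
Bit 3: prefix='0' (no match yet)
Bit 4: prefix='01' (no match yet)
Bit 5: prefix='010' -> emit 'l', reset
Bit 6: prefix='0' (no match yet)
Bit 7: prefix='01' (no match yet)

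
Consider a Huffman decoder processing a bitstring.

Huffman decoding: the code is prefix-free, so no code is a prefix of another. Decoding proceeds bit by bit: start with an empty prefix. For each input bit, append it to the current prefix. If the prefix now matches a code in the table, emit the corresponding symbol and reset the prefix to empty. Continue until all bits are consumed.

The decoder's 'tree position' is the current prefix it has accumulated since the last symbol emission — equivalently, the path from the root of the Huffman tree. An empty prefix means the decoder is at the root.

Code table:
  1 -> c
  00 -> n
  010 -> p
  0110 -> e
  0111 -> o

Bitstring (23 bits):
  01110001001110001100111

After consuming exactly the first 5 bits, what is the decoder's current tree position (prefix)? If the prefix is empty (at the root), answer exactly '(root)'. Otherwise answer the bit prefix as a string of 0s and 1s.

Bit 0: prefix='0' (no match yet)
Bit 1: prefix='01' (no match yet)
Bit 2: prefix='011' (no match yet)
Bit 3: prefix='0111' -> emit 'o', reset
Bit 4: prefix='0' (no match yet)

Answer: 0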